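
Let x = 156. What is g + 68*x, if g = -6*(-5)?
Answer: 10638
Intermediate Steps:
g = 30
g + 68*x = 30 + 68*156 = 30 + 10608 = 10638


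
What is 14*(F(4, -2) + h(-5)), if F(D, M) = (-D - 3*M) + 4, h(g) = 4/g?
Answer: 364/5 ≈ 72.800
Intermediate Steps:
F(D, M) = 4 - D - 3*M
14*(F(4, -2) + h(-5)) = 14*((4 - 1*4 - 3*(-2)) + 4/(-5)) = 14*((4 - 4 + 6) + 4*(-1/5)) = 14*(6 - 4/5) = 14*(26/5) = 364/5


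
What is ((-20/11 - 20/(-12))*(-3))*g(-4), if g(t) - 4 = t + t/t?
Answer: 5/11 ≈ 0.45455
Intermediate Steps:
g(t) = 5 + t (g(t) = 4 + (t + t/t) = 4 + (t + 1) = 4 + (1 + t) = 5 + t)
((-20/11 - 20/(-12))*(-3))*g(-4) = ((-20/11 - 20/(-12))*(-3))*(5 - 4) = ((-20*1/11 - 20*(-1/12))*(-3))*1 = ((-20/11 + 5/3)*(-3))*1 = -5/33*(-3)*1 = (5/11)*1 = 5/11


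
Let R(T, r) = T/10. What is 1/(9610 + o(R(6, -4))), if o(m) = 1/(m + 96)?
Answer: 483/4641635 ≈ 0.00010406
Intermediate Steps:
R(T, r) = T/10 (R(T, r) = T*(⅒) = T/10)
o(m) = 1/(96 + m)
1/(9610 + o(R(6, -4))) = 1/(9610 + 1/(96 + (⅒)*6)) = 1/(9610 + 1/(96 + ⅗)) = 1/(9610 + 1/(483/5)) = 1/(9610 + 5/483) = 1/(4641635/483) = 483/4641635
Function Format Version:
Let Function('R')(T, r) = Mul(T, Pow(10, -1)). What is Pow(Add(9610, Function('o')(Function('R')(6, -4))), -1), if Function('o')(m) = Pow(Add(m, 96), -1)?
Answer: Rational(483, 4641635) ≈ 0.00010406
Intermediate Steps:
Function('R')(T, r) = Mul(Rational(1, 10), T) (Function('R')(T, r) = Mul(T, Rational(1, 10)) = Mul(Rational(1, 10), T))
Function('o')(m) = Pow(Add(96, m), -1)
Pow(Add(9610, Function('o')(Function('R')(6, -4))), -1) = Pow(Add(9610, Pow(Add(96, Mul(Rational(1, 10), 6)), -1)), -1) = Pow(Add(9610, Pow(Add(96, Rational(3, 5)), -1)), -1) = Pow(Add(9610, Pow(Rational(483, 5), -1)), -1) = Pow(Add(9610, Rational(5, 483)), -1) = Pow(Rational(4641635, 483), -1) = Rational(483, 4641635)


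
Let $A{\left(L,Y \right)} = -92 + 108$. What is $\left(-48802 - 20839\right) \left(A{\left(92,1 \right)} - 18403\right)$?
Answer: $1280489067$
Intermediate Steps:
$A{\left(L,Y \right)} = 16$
$\left(-48802 - 20839\right) \left(A{\left(92,1 \right)} - 18403\right) = \left(-48802 - 20839\right) \left(16 - 18403\right) = \left(-69641\right) \left(-18387\right) = 1280489067$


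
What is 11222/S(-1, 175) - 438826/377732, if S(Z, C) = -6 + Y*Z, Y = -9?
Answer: 2118796013/566598 ≈ 3739.5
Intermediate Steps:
S(Z, C) = -6 - 9*Z
11222/S(-1, 175) - 438826/377732 = 11222/(-6 - 9*(-1)) - 438826/377732 = 11222/(-6 + 9) - 438826*1/377732 = 11222/3 - 219413/188866 = 2118796013/566598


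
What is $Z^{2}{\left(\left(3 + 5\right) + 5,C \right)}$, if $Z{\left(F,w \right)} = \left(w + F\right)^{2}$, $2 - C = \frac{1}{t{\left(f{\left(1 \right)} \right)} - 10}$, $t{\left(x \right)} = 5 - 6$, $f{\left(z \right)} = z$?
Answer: $\frac{759333136}{14641} \approx 51864.0$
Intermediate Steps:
$t{\left(x \right)} = -1$ ($t{\left(x \right)} = 5 - 6 = -1$)
$C = \frac{23}{11}$ ($C = 2 - \frac{1}{-1 - 10} = 2 - \frac{1}{-11} = 2 - - \frac{1}{11} = 2 + \frac{1}{11} = \frac{23}{11} \approx 2.0909$)
$Z{\left(F,w \right)} = \left(F + w\right)^{2}$
$Z^{2}{\left(\left(3 + 5\right) + 5,C \right)} = \left(\left(\left(\left(3 + 5\right) + 5\right) + \frac{23}{11}\right)^{2}\right)^{2} = \left(\left(\left(8 + 5\right) + \frac{23}{11}\right)^{2}\right)^{2} = \left(\left(13 + \frac{23}{11}\right)^{2}\right)^{2} = \left(\left(\frac{166}{11}\right)^{2}\right)^{2} = \left(\frac{27556}{121}\right)^{2} = \frac{759333136}{14641}$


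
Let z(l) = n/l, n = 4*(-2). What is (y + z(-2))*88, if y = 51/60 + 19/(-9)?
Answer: 10846/45 ≈ 241.02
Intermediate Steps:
n = -8
z(l) = -8/l
y = -227/180 (y = 51*(1/60) + 19*(-1/9) = 17/20 - 19/9 = -227/180 ≈ -1.2611)
(y + z(-2))*88 = (-227/180 - 8/(-2))*88 = (-227/180 - 8*(-1/2))*88 = (-227/180 + 4)*88 = (493/180)*88 = 10846/45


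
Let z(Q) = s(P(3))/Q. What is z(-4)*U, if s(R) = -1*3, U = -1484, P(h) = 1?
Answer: -1113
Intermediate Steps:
s(R) = -3
z(Q) = -3/Q
z(-4)*U = -3/(-4)*(-1484) = -3*(-¼)*(-1484) = (¾)*(-1484) = -1113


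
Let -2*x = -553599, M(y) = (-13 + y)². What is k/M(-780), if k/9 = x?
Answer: 4982391/1257698 ≈ 3.9615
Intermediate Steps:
x = 553599/2 (x = -½*(-553599) = 553599/2 ≈ 2.7680e+5)
k = 4982391/2 (k = 9*(553599/2) = 4982391/2 ≈ 2.4912e+6)
k/M(-780) = 4982391/(2*((-13 - 780)²)) = 4982391/(2*((-793)²)) = (4982391/2)/628849 = (4982391/2)*(1/628849) = 4982391/1257698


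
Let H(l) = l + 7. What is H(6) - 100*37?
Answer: -3687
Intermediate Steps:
H(l) = 7 + l
H(6) - 100*37 = (7 + 6) - 100*37 = 13 - 3700 = -3687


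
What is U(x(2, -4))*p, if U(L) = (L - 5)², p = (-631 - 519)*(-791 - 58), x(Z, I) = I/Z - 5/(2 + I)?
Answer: 39542175/2 ≈ 1.9771e+7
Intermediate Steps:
x(Z, I) = -5/(2 + I) + I/Z
p = 976350 (p = -1150*(-849) = 976350)
U(L) = (-5 + L)²
U(x(2, -4))*p = (-5 + ((-4)² - 5*2 + 2*(-4))/(2*(2 - 4)))²*976350 = (-5 + (½)*(16 - 10 - 8)/(-2))²*976350 = (-5 + (½)*(-½)*(-2))²*976350 = (-5 + ½)²*976350 = (-9/2)²*976350 = (81/4)*976350 = 39542175/2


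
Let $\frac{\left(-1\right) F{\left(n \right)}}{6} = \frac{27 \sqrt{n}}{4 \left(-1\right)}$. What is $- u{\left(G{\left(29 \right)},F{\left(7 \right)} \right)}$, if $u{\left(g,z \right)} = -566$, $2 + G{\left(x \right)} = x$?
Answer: $566$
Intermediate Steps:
$G{\left(x \right)} = -2 + x$
$F{\left(n \right)} = \frac{81 \sqrt{n}}{2}$ ($F{\left(n \right)} = - 6 \frac{27 \sqrt{n}}{4 \left(-1\right)} = - 6 \frac{27 \sqrt{n}}{-4} = - 6 \cdot 27 \sqrt{n} \left(- \frac{1}{4}\right) = - 6 \left(- \frac{27 \sqrt{n}}{4}\right) = \frac{81 \sqrt{n}}{2}$)
$- u{\left(G{\left(29 \right)},F{\left(7 \right)} \right)} = \left(-1\right) \left(-566\right) = 566$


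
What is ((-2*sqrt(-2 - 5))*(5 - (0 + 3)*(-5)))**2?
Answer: -11200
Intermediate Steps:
((-2*sqrt(-2 - 5))*(5 - (0 + 3)*(-5)))**2 = ((-2*I*sqrt(7))*(5 - 3*(-5)))**2 = ((-2*I*sqrt(7))*(5 - 1*(-15)))**2 = ((-2*I*sqrt(7))*(5 + 15))**2 = (-2*I*sqrt(7)*20)**2 = (-40*I*sqrt(7))**2 = -11200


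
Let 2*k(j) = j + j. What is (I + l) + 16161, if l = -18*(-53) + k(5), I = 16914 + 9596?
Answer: 43630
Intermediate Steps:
k(j) = j (k(j) = (j + j)/2 = (2*j)/2 = j)
I = 26510
l = 959 (l = -18*(-53) + 5 = 954 + 5 = 959)
(I + l) + 16161 = (26510 + 959) + 16161 = 27469 + 16161 = 43630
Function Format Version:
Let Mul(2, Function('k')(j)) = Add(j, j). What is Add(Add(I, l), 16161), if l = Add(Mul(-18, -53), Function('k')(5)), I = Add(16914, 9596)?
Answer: 43630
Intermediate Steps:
Function('k')(j) = j (Function('k')(j) = Mul(Rational(1, 2), Add(j, j)) = Mul(Rational(1, 2), Mul(2, j)) = j)
I = 26510
l = 959 (l = Add(Mul(-18, -53), 5) = Add(954, 5) = 959)
Add(Add(I, l), 16161) = Add(Add(26510, 959), 16161) = Add(27469, 16161) = 43630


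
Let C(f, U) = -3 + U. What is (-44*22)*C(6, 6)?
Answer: -2904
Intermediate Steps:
(-44*22)*C(6, 6) = (-44*22)*(-3 + 6) = -968*3 = -2904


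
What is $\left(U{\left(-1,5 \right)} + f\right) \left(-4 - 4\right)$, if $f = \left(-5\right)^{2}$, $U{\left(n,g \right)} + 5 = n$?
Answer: $-152$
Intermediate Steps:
$U{\left(n,g \right)} = -5 + n$
$f = 25$
$\left(U{\left(-1,5 \right)} + f\right) \left(-4 - 4\right) = \left(\left(-5 - 1\right) + 25\right) \left(-4 - 4\right) = \left(-6 + 25\right) \left(-8\right) = 19 \left(-8\right) = -152$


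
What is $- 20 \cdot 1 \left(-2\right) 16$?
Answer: $640$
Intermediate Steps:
$- 20 \cdot 1 \left(-2\right) 16 = \left(-20\right) \left(-2\right) 16 = 40 \cdot 16 = 640$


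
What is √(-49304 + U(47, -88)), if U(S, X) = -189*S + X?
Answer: 15*I*√259 ≈ 241.4*I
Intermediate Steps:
U(S, X) = X - 189*S
√(-49304 + U(47, -88)) = √(-49304 + (-88 - 189*47)) = √(-49304 + (-88 - 8883)) = √(-49304 - 8971) = √(-58275) = 15*I*√259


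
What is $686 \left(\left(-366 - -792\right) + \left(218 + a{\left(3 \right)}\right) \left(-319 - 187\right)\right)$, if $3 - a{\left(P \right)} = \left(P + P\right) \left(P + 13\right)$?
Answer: $-43097264$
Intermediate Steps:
$a{\left(P \right)} = 3 - 2 P \left(13 + P\right)$ ($a{\left(P \right)} = 3 - \left(P + P\right) \left(P + 13\right) = 3 - 2 P \left(13 + P\right)$)
$686 \left(\left(-366 - -792\right) + \left(218 + a{\left(3 \right)}\right) \left(-319 - 187\right)\right) = 686 \left(\left(-366 - -792\right) + \left(218 - \left(75 + 18\right)\right) \left(-319 - 187\right)\right) = 686 \left(\left(-366 + 792\right) + \left(218 - 93\right) \left(-506\right)\right) = 686 \left(426 + \left(218 - 93\right) \left(-506\right)\right) = 686 \left(426 + 125 \left(-506\right)\right) = 686 \left(426 - 63250\right) = 686 \left(-62824\right) = -43097264$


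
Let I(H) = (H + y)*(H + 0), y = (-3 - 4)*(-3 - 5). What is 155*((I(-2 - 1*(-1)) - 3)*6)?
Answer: -53940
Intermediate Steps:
y = 56 (y = -7*(-8) = 56)
I(H) = H*(56 + H) (I(H) = (H + 56)*(H + 0) = (56 + H)*H = H*(56 + H))
155*((I(-2 - 1*(-1)) - 3)*6) = 155*(((-2 - 1*(-1))*(56 + (-2 - 1*(-1))) - 3)*6) = 155*(((-2 + 1)*(56 + (-2 + 1)) - 3)*6) = 155*((-(56 - 1) - 3)*6) = 155*((-1*55 - 3)*6) = 155*((-55 - 3)*6) = 155*(-58*6) = 155*(-348) = -53940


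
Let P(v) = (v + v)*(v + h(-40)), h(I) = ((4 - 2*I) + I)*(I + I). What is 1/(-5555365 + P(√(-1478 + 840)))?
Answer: I/(-5556641*I + 7040*√638) ≈ -1.7978e-7 + 5.7533e-9*I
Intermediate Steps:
h(I) = 2*I*(4 - I) (h(I) = (4 - I)*(2*I) = 2*I*(4 - I))
P(v) = 2*v*(-3520 + v) (P(v) = (v + v)*(v + 2*(-40)*(4 - 1*(-40))) = (2*v)*(v + 2*(-40)*(4 + 40)) = (2*v)*(v + 2*(-40)*44) = (2*v)*(v - 3520) = (2*v)*(-3520 + v) = 2*v*(-3520 + v))
1/(-5555365 + P(√(-1478 + 840))) = 1/(-5555365 + 2*√(-1478 + 840)*(-3520 + √(-1478 + 840))) = 1/(-5555365 + 2*√(-638)*(-3520 + √(-638))) = 1/(-5555365 + 2*(I*√638)*(-3520 + I*√638)) = 1/(-5555365 + 2*I*√638*(-3520 + I*√638))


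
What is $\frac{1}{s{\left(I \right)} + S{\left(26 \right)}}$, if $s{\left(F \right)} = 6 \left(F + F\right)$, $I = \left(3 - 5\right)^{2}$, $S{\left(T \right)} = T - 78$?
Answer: $- \frac{1}{4} \approx -0.25$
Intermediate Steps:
$S{\left(T \right)} = -78 + T$
$I = 4$ ($I = \left(-2\right)^{2} = 4$)
$s{\left(F \right)} = 12 F$ ($s{\left(F \right)} = 6 \cdot 2 F = 12 F$)
$\frac{1}{s{\left(I \right)} + S{\left(26 \right)}} = \frac{1}{12 \cdot 4 + \left(-78 + 26\right)} = \frac{1}{48 - 52} = \frac{1}{-4} = - \frac{1}{4}$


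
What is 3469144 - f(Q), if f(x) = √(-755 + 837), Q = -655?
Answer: 3469144 - √82 ≈ 3.4691e+6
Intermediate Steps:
f(x) = √82
3469144 - f(Q) = 3469144 - √82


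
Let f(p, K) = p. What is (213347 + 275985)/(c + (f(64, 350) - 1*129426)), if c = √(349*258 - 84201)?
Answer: -63300966184/16734521203 - 1467996*√649/16734521203 ≈ -3.7849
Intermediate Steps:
c = 3*√649 (c = √(90042 - 84201) = √5841 = 3*√649 ≈ 76.426)
(213347 + 275985)/(c + (f(64, 350) - 1*129426)) = (213347 + 275985)/(3*√649 + (64 - 1*129426)) = 489332/(3*√649 + (64 - 129426)) = 489332/(3*√649 - 129362) = 489332/(-129362 + 3*√649)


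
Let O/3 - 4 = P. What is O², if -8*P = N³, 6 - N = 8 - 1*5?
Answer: 225/64 ≈ 3.5156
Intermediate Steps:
N = 3 (N = 6 - (8 - 1*5) = 6 - (8 - 5) = 6 - 1*3 = 6 - 3 = 3)
P = -27/8 (P = -⅛*3³ = -⅛*27 = -27/8 ≈ -3.3750)
O = 15/8 (O = 12 + 3*(-27/8) = 12 - 81/8 = 15/8 ≈ 1.8750)
O² = (15/8)² = 225/64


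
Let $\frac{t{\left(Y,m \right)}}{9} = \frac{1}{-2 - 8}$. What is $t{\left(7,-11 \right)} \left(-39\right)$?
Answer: $\frac{351}{10} \approx 35.1$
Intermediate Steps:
$t{\left(Y,m \right)} = - \frac{9}{10}$ ($t{\left(Y,m \right)} = \frac{9}{-2 - 8} = \frac{9}{-10} = 9 \left(- \frac{1}{10}\right) = - \frac{9}{10}$)
$t{\left(7,-11 \right)} \left(-39\right) = \left(- \frac{9}{10}\right) \left(-39\right) = \frac{351}{10}$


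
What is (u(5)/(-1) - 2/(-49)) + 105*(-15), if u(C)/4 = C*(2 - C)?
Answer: -74233/49 ≈ -1515.0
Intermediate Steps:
u(C) = 4*C*(2 - C) (u(C) = 4*(C*(2 - C)) = 4*C*(2 - C))
(u(5)/(-1) - 2/(-49)) + 105*(-15) = ((4*5*(2 - 1*5))/(-1) - 2/(-49)) + 105*(-15) = ((4*5*(2 - 5))*(-1) - 2*(-1/49)) - 1575 = ((4*5*(-3))*(-1) + 2/49) - 1575 = (-60*(-1) + 2/49) - 1575 = (60 + 2/49) - 1575 = 2942/49 - 1575 = -74233/49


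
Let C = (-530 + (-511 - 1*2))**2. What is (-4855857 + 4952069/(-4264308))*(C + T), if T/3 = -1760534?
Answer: 86839518330004255825/4264308 ≈ 2.0364e+13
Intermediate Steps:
T = -5281602 (T = 3*(-1760534) = -5281602)
C = 1087849 (C = (-530 + (-511 - 2))**2 = (-530 - 513)**2 = (-1043)**2 = 1087849)
(-4855857 + 4952069/(-4264308))*(C + T) = (-4855857 + 4952069/(-4264308))*(1087849 - 5281602) = (-4855857 + 4952069*(-1/4264308))*(-4193753) = (-4855857 - 4952069/4264308)*(-4193753) = -20706874804025/4264308*(-4193753) = 86839518330004255825/4264308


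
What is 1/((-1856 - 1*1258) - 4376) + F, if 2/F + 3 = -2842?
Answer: -713/852362 ≈ -0.00083650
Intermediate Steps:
F = -2/2845 (F = 2/(-3 - 2842) = 2/(-2845) = 2*(-1/2845) = -2/2845 ≈ -0.00070299)
1/((-1856 - 1*1258) - 4376) + F = 1/((-1856 - 1*1258) - 4376) - 2/2845 = 1/((-1856 - 1258) - 4376) - 2/2845 = 1/(-3114 - 4376) - 2/2845 = 1/(-7490) - 2/2845 = -1/7490 - 2/2845 = -713/852362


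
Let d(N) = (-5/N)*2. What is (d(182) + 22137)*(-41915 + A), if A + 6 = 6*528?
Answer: -6005111222/7 ≈ -8.5787e+8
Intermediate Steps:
d(N) = -10/N (d(N) = -5/N*2 = -10/N)
A = 3162 (A = -6 + 6*528 = -6 + 3168 = 3162)
(d(182) + 22137)*(-41915 + A) = (-10/182 + 22137)*(-41915 + 3162) = (-10*1/182 + 22137)*(-38753) = (-5/91 + 22137)*(-38753) = (2014462/91)*(-38753) = -6005111222/7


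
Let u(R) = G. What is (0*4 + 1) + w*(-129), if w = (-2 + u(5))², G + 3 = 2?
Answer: -1160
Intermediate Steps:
G = -1 (G = -3 + 2 = -1)
u(R) = -1
w = 9 (w = (-2 - 1)² = (-3)² = 9)
(0*4 + 1) + w*(-129) = (0*4 + 1) + 9*(-129) = (0 + 1) - 1161 = 1 - 1161 = -1160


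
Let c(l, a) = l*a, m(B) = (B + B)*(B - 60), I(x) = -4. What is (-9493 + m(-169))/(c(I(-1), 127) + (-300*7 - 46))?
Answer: -67909/2654 ≈ -25.587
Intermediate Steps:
m(B) = 2*B*(-60 + B) (m(B) = (2*B)*(-60 + B) = 2*B*(-60 + B))
c(l, a) = a*l
(-9493 + m(-169))/(c(I(-1), 127) + (-300*7 - 46)) = (-9493 + 2*(-169)*(-60 - 169))/(127*(-4) + (-300*7 - 46)) = (-9493 + 2*(-169)*(-229))/(-508 + (-100*21 - 46)) = (-9493 + 77402)/(-508 + (-2100 - 46)) = 67909/(-508 - 2146) = 67909/(-2654) = 67909*(-1/2654) = -67909/2654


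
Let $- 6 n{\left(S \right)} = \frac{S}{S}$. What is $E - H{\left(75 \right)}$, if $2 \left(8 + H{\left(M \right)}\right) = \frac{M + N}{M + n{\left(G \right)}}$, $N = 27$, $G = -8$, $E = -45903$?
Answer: $- \frac{20607161}{449} \approx -45896.0$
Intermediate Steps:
$n{\left(S \right)} = - \frac{1}{6}$ ($n{\left(S \right)} = - \frac{S \frac{1}{S}}{6} = \left(- \frac{1}{6}\right) 1 = - \frac{1}{6}$)
$H{\left(M \right)} = -8 + \frac{27 + M}{2 \left(- \frac{1}{6} + M\right)}$ ($H{\left(M \right)} = -8 + \frac{\left(M + 27\right) \frac{1}{M - \frac{1}{6}}}{2} = -8 + \frac{\left(27 + M\right) \frac{1}{- \frac{1}{6} + M}}{2} = -8 + \frac{\frac{1}{- \frac{1}{6} + M} \left(27 + M\right)}{2} = -8 + \frac{27 + M}{2 \left(- \frac{1}{6} + M\right)}$)
$E - H{\left(75 \right)} = -45903 - \frac{89 - 3375}{-1 + 6 \cdot 75} = -45903 - \frac{89 - 3375}{-1 + 450} = -45903 - \frac{1}{449} \left(-3286\right) = -45903 - - \frac{3286}{449} = -45903 + \frac{3286}{449} = - \frac{20607161}{449}$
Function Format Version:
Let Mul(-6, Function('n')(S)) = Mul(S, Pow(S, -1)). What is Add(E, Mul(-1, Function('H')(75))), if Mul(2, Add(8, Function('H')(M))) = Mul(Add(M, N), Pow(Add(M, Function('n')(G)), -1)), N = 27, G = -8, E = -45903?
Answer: Rational(-20607161, 449) ≈ -45896.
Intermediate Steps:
Function('n')(S) = Rational(-1, 6) (Function('n')(S) = Mul(Rational(-1, 6), Mul(S, Pow(S, -1))) = Mul(Rational(-1, 6), 1) = Rational(-1, 6))
Function('H')(M) = Add(-8, Mul(Rational(1, 2), Pow(Add(Rational(-1, 6), M), -1), Add(27, M))) (Function('H')(M) = Add(-8, Mul(Rational(1, 2), Mul(Add(M, 27), Pow(Add(M, Rational(-1, 6)), -1)))) = Add(-8, Mul(Rational(1, 2), Mul(Add(27, M), Pow(Add(Rational(-1, 6), M), -1)))) = Add(-8, Mul(Rational(1, 2), Mul(Pow(Add(Rational(-1, 6), M), -1), Add(27, M)))) = Add(-8, Mul(Rational(1, 2), Pow(Add(Rational(-1, 6), M), -1), Add(27, M))))
Add(E, Mul(-1, Function('H')(75))) = Add(-45903, Mul(-1, Mul(Pow(Add(-1, Mul(6, 75)), -1), Add(89, Mul(-45, 75))))) = Add(-45903, Mul(-1, Mul(Pow(Add(-1, 450), -1), Add(89, -3375)))) = Add(-45903, Mul(-1, Mul(Pow(449, -1), -3286))) = Add(-45903, Mul(-1, Mul(Rational(1, 449), -3286))) = Add(-45903, Mul(-1, Rational(-3286, 449))) = Add(-45903, Rational(3286, 449)) = Rational(-20607161, 449)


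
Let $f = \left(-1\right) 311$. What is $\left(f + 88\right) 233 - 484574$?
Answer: $-536533$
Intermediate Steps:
$f = -311$
$\left(f + 88\right) 233 - 484574 = \left(-311 + 88\right) 233 - 484574 = \left(-223\right) 233 - 484574 = -51959 - 484574 = -536533$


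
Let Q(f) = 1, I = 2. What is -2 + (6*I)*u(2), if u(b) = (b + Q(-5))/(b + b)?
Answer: 7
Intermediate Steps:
u(b) = (1 + b)/(2*b) (u(b) = (b + 1)/(b + b) = (1 + b)/((2*b)) = (1 + b)*(1/(2*b)) = (1 + b)/(2*b))
-2 + (6*I)*u(2) = -2 + (6*2)*((1/2)*(1 + 2)/2) = -2 + 12*((1/2)*(1/2)*3) = -2 + 12*(3/4) = -2 + 9 = 7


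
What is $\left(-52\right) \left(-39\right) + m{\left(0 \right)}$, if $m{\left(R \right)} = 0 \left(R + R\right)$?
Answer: $2028$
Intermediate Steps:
$m{\left(R \right)} = 0$ ($m{\left(R \right)} = 0 \cdot 2 R = 0$)
$\left(-52\right) \left(-39\right) + m{\left(0 \right)} = \left(-52\right) \left(-39\right) + 0 = 2028 + 0 = 2028$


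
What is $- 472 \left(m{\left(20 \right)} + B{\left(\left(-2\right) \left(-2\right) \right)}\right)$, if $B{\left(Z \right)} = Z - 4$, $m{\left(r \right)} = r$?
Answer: $-9440$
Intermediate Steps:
$B{\left(Z \right)} = -4 + Z$ ($B{\left(Z \right)} = Z - 4 = -4 + Z$)
$- 472 \left(m{\left(20 \right)} + B{\left(\left(-2\right) \left(-2\right) \right)}\right) = - 472 \left(20 - 0\right) = - 472 \left(20 + \left(-4 + 4\right)\right) = - 472 \left(20 + 0\right) = \left(-472\right) 20 = -9440$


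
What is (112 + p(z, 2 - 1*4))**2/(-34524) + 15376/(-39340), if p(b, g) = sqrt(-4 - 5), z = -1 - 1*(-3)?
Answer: -36570283/48506220 - 8*I/411 ≈ -0.75393 - 0.019465*I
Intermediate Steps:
z = 2 (z = -1 + 3 = 2)
p(b, g) = 3*I (p(b, g) = sqrt(-9) = 3*I)
(112 + p(z, 2 - 1*4))**2/(-34524) + 15376/(-39340) = (112 + 3*I)**2/(-34524) + 15376/(-39340) = (112 + 3*I)**2*(-1/34524) + 15376*(-1/39340) = -(112 + 3*I)**2/34524 - 3844/9835 = -3844/9835 - (112 + 3*I)**2/34524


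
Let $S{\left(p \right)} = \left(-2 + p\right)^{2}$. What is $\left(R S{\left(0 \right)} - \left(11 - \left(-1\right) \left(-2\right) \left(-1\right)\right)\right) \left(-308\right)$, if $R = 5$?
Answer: $-2156$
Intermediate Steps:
$\left(R S{\left(0 \right)} - \left(11 - \left(-1\right) \left(-2\right) \left(-1\right)\right)\right) \left(-308\right) = \left(5 \left(-2 + 0\right)^{2} - \left(11 - \left(-1\right) \left(-2\right) \left(-1\right)\right)\right) \left(-308\right) = \left(5 \left(-2\right)^{2} + \left(\left(\left(78 + 2 \left(-1\right)\right) + 39\right) - 128\right)\right) \left(-308\right) = \left(5 \cdot 4 + \left(\left(\left(78 - 2\right) + 39\right) - 128\right)\right) \left(-308\right) = \left(20 + \left(\left(76 + 39\right) - 128\right)\right) \left(-308\right) = \left(20 + \left(115 - 128\right)\right) \left(-308\right) = \left(20 - 13\right) \left(-308\right) = 7 \left(-308\right) = -2156$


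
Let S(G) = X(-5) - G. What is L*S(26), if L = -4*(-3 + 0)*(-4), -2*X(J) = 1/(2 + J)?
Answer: 1240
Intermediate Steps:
X(J) = -1/(2*(2 + J))
S(G) = ⅙ - G (S(G) = -1/(4 + 2*(-5)) - G = -1/(4 - 10) - G = -1/(-6) - G = -1*(-⅙) - G = ⅙ - G)
L = -48 (L = -4*(-3)*(-4) = 12*(-4) = -48)
L*S(26) = -48*(⅙ - 1*26) = -48*(⅙ - 26) = -48*(-155/6) = 1240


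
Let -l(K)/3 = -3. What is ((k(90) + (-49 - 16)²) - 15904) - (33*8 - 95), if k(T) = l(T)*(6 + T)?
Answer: -10984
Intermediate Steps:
l(K) = 9 (l(K) = -3*(-3) = 9)
k(T) = 54 + 9*T (k(T) = 9*(6 + T) = 54 + 9*T)
((k(90) + (-49 - 16)²) - 15904) - (33*8 - 95) = (((54 + 9*90) + (-49 - 16)²) - 15904) - (33*8 - 95) = (((54 + 810) + (-65)²) - 15904) - (264 - 95) = ((864 + 4225) - 15904) - 1*169 = (5089 - 15904) - 169 = -10815 - 169 = -10984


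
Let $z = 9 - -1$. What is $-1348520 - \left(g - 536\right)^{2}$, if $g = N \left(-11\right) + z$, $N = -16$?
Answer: $-1471020$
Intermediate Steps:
$z = 10$ ($z = 9 + 1 = 10$)
$g = 186$ ($g = \left(-16\right) \left(-11\right) + 10 = 176 + 10 = 186$)
$-1348520 - \left(g - 536\right)^{2} = -1348520 - \left(186 - 536\right)^{2} = -1348520 - \left(-350\right)^{2} = -1348520 - 122500 = -1471020$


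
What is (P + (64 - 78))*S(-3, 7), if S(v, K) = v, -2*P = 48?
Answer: 114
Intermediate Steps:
P = -24 (P = -1/2*48 = -24)
(P + (64 - 78))*S(-3, 7) = (-24 + (64 - 78))*(-3) = (-24 - 14)*(-3) = -38*(-3) = 114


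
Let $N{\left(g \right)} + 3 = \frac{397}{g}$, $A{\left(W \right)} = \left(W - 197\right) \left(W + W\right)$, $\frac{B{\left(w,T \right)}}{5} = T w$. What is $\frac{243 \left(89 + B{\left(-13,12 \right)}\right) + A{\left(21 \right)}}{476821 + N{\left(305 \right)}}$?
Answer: $- \frac{17822675}{48476629} \approx -0.36765$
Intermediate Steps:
$B{\left(w,T \right)} = 5 T w$
$A{\left(W \right)} = 2 W \left(-197 + W\right)$ ($A{\left(W \right)} = \left(-197 + W\right) 2 W = 2 W \left(-197 + W\right)$)
$N{\left(g \right)} = -3 + \frac{397}{g}$
$\frac{243 \left(89 + B{\left(-13,12 \right)}\right) + A{\left(21 \right)}}{476821 + N{\left(305 \right)}} = \frac{243 \left(89 + 5 \cdot 12 \left(-13\right)\right) + 2 \cdot 21 \left(-197 + 21\right)}{476821 - \left(3 - \frac{397}{305}\right)} = \frac{243 \left(89 - 780\right) + 2 \cdot 21 \left(-176\right)}{476821 + \left(-3 + 397 \cdot \frac{1}{305}\right)} = \frac{243 \left(-691\right) - 7392}{476821 + \left(-3 + \frac{397}{305}\right)} = \frac{-167913 - 7392}{476821 - \frac{518}{305}} = - \frac{175305}{\frac{145429887}{305}} = \left(-175305\right) \frac{305}{145429887} = - \frac{17822675}{48476629}$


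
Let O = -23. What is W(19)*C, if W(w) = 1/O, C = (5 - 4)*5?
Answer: -5/23 ≈ -0.21739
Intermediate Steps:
C = 5 (C = 1*5 = 5)
W(w) = -1/23 (W(w) = 1/(-23) = -1/23)
W(19)*C = -1/23*5 = -5/23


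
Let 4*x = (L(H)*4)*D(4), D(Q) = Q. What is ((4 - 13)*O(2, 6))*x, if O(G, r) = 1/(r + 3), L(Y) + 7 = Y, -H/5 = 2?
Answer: 68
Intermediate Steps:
H = -10 (H = -5*2 = -10)
L(Y) = -7 + Y
O(G, r) = 1/(3 + r)
x = -68 (x = (((-7 - 10)*4)*4)/4 = (-17*4*4)/4 = (-68*4)/4 = (1/4)*(-272) = -68)
((4 - 13)*O(2, 6))*x = ((4 - 13)/(3 + 6))*(-68) = -9/9*(-68) = -9*1/9*(-68) = -1*(-68) = 68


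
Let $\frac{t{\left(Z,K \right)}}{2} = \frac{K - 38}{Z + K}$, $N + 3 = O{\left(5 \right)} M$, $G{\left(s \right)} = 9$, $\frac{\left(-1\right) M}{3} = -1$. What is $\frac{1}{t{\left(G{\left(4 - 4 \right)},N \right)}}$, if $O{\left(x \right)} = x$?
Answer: $- \frac{21}{52} \approx -0.40385$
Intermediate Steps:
$M = 3$ ($M = \left(-3\right) \left(-1\right) = 3$)
$N = 12$ ($N = -3 + 5 \cdot 3 = -3 + 15 = 12$)
$t{\left(Z,K \right)} = \frac{2 \left(-38 + K\right)}{K + Z}$ ($t{\left(Z,K \right)} = 2 \frac{K - 38}{Z + K} = 2 \frac{-38 + K}{K + Z} = \frac{2 \left(-38 + K\right)}{K + Z}$)
$\frac{1}{t{\left(G{\left(4 - 4 \right)},N \right)}} = \frac{1}{2 \frac{1}{12 + 9} \left(-38 + 12\right)} = \frac{1}{2 \cdot \frac{1}{21} \left(-26\right)} = \frac{1}{- \frac{52}{21}} = - \frac{21}{52}$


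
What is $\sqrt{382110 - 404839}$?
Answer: $i \sqrt{22729} \approx 150.76 i$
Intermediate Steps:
$\sqrt{382110 - 404839} = \sqrt{-22729} = i \sqrt{22729}$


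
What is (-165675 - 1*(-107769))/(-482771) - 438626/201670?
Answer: -100039004813/48680213785 ≈ -2.0550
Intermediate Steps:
(-165675 - 1*(-107769))/(-482771) - 438626/201670 = (-165675 + 107769)*(-1/482771) - 438626*1/201670 = -57906*(-1/482771) - 219313/100835 = 57906/482771 - 219313/100835 = -100039004813/48680213785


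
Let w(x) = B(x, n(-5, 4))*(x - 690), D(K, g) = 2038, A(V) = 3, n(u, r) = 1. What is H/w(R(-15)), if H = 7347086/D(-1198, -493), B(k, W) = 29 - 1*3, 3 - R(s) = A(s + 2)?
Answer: -3673543/18280860 ≈ -0.20095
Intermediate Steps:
R(s) = 0 (R(s) = 3 - 1*3 = 3 - 3 = 0)
B(k, W) = 26 (B(k, W) = 29 - 3 = 26)
H = 3673543/1019 (H = 7347086/2038 = 7347086*(1/2038) = 3673543/1019 ≈ 3605.0)
w(x) = -17940 + 26*x (w(x) = 26*(x - 690) = 26*(-690 + x) = -17940 + 26*x)
H/w(R(-15)) = 3673543/(1019*(-17940 + 26*0)) = 3673543/(1019*(-17940 + 0)) = (3673543/1019)/(-17940) = (3673543/1019)*(-1/17940) = -3673543/18280860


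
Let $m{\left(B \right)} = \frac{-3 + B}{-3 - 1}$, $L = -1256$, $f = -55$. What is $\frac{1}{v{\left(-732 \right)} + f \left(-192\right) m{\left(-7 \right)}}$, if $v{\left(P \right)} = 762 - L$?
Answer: $\frac{1}{28418} \approx 3.5189 \cdot 10^{-5}$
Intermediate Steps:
$m{\left(B \right)} = \frac{3}{4} - \frac{B}{4}$ ($m{\left(B \right)} = \frac{-3 + B}{-4} = \left(-3 + B\right) \left(- \frac{1}{4}\right) = \frac{3}{4} - \frac{B}{4}$)
$v{\left(P \right)} = 2018$ ($v{\left(P \right)} = 762 - -1256 = 762 + 1256 = 2018$)
$\frac{1}{v{\left(-732 \right)} + f \left(-192\right) m{\left(-7 \right)}} = \frac{1}{2018 + \left(-55\right) \left(-192\right) \left(\frac{3}{4} - - \frac{7}{4}\right)} = \frac{1}{2018 + 10560 \left(\frac{3}{4} + \frac{7}{4}\right)} = \frac{1}{2018 + 10560 \cdot \frac{5}{2}} = \frac{1}{2018 + 26400} = \frac{1}{28418}$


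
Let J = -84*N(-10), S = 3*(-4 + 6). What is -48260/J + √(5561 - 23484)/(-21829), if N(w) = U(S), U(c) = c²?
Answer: 12065/756 - I*√17923/21829 ≈ 15.959 - 0.006133*I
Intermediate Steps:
S = 6 (S = 3*2 = 6)
N(w) = 36 (N(w) = 6² = 36)
J = -3024 (J = -84*36 = -3024)
-48260/J + √(5561 - 23484)/(-21829) = -48260/(-3024) + √(5561 - 23484)/(-21829) = -48260*(-1/3024) + √(-17923)*(-1/21829) = 12065/756 + (I*√17923)*(-1/21829) = 12065/756 - I*√17923/21829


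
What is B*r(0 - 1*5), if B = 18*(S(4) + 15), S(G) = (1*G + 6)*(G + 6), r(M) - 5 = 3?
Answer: 16560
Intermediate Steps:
r(M) = 8 (r(M) = 5 + 3 = 8)
S(G) = (6 + G)² (S(G) = (G + 6)*(6 + G) = (6 + G)*(6 + G) = (6 + G)²)
B = 2070 (B = 18*((6 + 4)² + 15) = 18*(10² + 15) = 18*(100 + 15) = 18*115 = 2070)
B*r(0 - 1*5) = 2070*8 = 16560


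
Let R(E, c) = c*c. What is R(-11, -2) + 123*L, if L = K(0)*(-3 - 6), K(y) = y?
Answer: 4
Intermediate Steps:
R(E, c) = c**2
L = 0 (L = 0*(-3 - 6) = 0*(-9) = 0)
R(-11, -2) + 123*L = (-2)**2 + 123*0 = 4 + 0 = 4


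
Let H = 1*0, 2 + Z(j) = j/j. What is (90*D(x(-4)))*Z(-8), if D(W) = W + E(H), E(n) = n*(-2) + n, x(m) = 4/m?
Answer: 90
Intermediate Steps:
Z(j) = -1 (Z(j) = -2 + j/j = -2 + 1 = -1)
H = 0
E(n) = -n (E(n) = -2*n + n = -n)
D(W) = W (D(W) = W - 1*0 = W + 0 = W)
(90*D(x(-4)))*Z(-8) = (90*(4/(-4)))*(-1) = (90*(4*(-¼)))*(-1) = (90*(-1))*(-1) = -90*(-1) = 90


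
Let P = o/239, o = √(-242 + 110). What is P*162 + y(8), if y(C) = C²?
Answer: 64 + 324*I*√33/239 ≈ 64.0 + 7.7876*I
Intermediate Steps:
o = 2*I*√33 (o = √(-132) = 2*I*√33 ≈ 11.489*I)
P = 2*I*√33/239 (P = (2*I*√33)/239 = (2*I*√33)*(1/239) = 2*I*√33/239 ≈ 0.048072*I)
P*162 + y(8) = (2*I*√33/239)*162 + 8² = 324*I*√33/239 + 64 = 64 + 324*I*√33/239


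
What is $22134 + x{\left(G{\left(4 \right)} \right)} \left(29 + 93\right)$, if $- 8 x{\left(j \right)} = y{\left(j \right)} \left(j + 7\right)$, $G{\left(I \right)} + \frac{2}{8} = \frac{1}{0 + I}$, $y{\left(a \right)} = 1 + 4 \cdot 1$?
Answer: $\frac{86401}{4} \approx 21600.0$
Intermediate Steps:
$y{\left(a \right)} = 5$ ($y{\left(a \right)} = 1 + 4 = 5$)
$G{\left(I \right)} = - \frac{1}{4} + \frac{1}{I}$ ($G{\left(I \right)} = - \frac{1}{4} + \frac{1}{0 + I} = - \frac{1}{4} + \frac{1}{I}$)
$x{\left(j \right)} = - \frac{35}{8} - \frac{5 j}{8}$ ($x{\left(j \right)} = - \frac{5 \left(j + 7\right)}{8} = - \frac{5 \left(7 + j\right)}{8} = - \frac{35 + 5 j}{8} = - \frac{35}{8} - \frac{5 j}{8}$)
$22134 + x{\left(G{\left(4 \right)} \right)} \left(29 + 93\right) = 22134 + \left(- \frac{35}{8} - \frac{5 \frac{4 - 4}{4 \cdot 4}}{8}\right) \left(29 + 93\right) = 22134 + \left(- \frac{35}{8} - \frac{5 \cdot \frac{1}{4} \cdot \frac{1}{4} \left(4 - 4\right)}{8}\right) 122 = 22134 + \left(- \frac{35}{8} - \frac{5 \cdot \frac{1}{4} \cdot \frac{1}{4} \cdot 0}{8}\right) 122 = 22134 + \left(- \frac{35}{8} - 0\right) 122 = 22134 + \left(- \frac{35}{8} + 0\right) 122 = 22134 - \frac{2135}{4} = \frac{86401}{4}$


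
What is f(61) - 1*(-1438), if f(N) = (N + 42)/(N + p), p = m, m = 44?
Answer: 151093/105 ≈ 1439.0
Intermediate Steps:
p = 44
f(N) = (42 + N)/(44 + N) (f(N) = (N + 42)/(N + 44) = (42 + N)/(44 + N))
f(61) - 1*(-1438) = (42 + 61)/(44 + 61) - 1*(-1438) = 103/105 + 1438 = 151093/105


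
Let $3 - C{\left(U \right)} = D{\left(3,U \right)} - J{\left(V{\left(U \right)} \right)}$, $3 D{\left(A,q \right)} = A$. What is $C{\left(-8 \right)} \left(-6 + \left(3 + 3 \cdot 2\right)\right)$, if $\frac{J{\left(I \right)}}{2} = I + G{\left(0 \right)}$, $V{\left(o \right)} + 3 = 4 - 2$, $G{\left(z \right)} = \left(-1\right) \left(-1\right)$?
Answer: $6$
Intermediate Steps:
$D{\left(A,q \right)} = \frac{A}{3}$
$G{\left(z \right)} = 1$
$V{\left(o \right)} = -1$ ($V{\left(o \right)} = -3 + \left(4 - 2\right) = -3 + 2 = -1$)
$J{\left(I \right)} = 2 + 2 I$ ($J{\left(I \right)} = 2 \left(I + 1\right) = 2 \left(1 + I\right) = 2 + 2 I$)
$C{\left(U \right)} = 2$ ($C{\left(U \right)} = 3 - \left(\frac{1}{3} \cdot 3 - \left(2 + 2 \left(-1\right)\right)\right) = 3 - \left(1 - \left(2 - 2\right)\right) = 3 - \left(1 - 0\right) = 3 - \left(1 + 0\right) = 3 - 1 = 2$)
$C{\left(-8 \right)} \left(-6 + \left(3 + 3 \cdot 2\right)\right) = 2 \left(-6 + \left(3 + 3 \cdot 2\right)\right) = 2 \left(-6 + \left(3 + 6\right)\right) = 2 \left(-6 + 9\right) = 2 \cdot 3 = 6$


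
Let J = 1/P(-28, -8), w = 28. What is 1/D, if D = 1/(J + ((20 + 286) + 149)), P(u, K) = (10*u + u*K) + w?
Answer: 12739/28 ≈ 454.96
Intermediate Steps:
P(u, K) = 28 + 10*u + K*u (P(u, K) = (10*u + u*K) + 28 = (10*u + K*u) + 28 = 28 + 10*u + K*u)
J = -1/28 (J = 1/(28 + 10*(-28) - 8*(-28)) = 1/(28 - 280 + 224) = 1/(-28) = -1/28 ≈ -0.035714)
D = 28/12739 (D = 1/(-1/28 + ((20 + 286) + 149)) = 1/(-1/28 + (306 + 149)) = 1/(-1/28 + 455) = 1/(12739/28) = 28/12739 ≈ 0.0021980)
1/D = 1/(28/12739) = 12739/28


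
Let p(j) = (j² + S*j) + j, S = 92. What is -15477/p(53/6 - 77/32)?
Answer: -142636032/5889265 ≈ -24.220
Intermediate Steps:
p(j) = j² + 93*j (p(j) = (j² + 92*j) + j = j² + 93*j)
-15477/p(53/6 - 77/32) = -15477*1/((93 + (53/6 - 77/32))*(53/6 - 77/32)) = -15477*96/(617*(93 + 617/96)) = -15477/((617/96)*(9545/96)) = -15477/5889265/9216 = -15477*9216/5889265 = -142636032/5889265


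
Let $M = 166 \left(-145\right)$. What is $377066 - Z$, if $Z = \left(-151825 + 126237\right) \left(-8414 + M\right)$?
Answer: $-830823526$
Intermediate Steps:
$M = -24070$
$Z = 831200592$ ($Z = \left(-151825 + 126237\right) \left(-8414 - 24070\right) = \left(-25588\right) \left(-32484\right) = 831200592$)
$377066 - Z = 377066 - 831200592 = -830823526$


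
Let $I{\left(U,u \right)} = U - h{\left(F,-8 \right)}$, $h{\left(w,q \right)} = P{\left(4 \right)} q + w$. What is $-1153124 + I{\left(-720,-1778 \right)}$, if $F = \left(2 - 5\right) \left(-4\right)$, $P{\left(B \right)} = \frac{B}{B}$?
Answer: $-1153848$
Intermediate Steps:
$P{\left(B \right)} = 1$
$F = 12$ ($F = \left(-3\right) \left(-4\right) = 12$)
$h{\left(w,q \right)} = q + w$ ($h{\left(w,q \right)} = 1 q + w = q + w$)
$I{\left(U,u \right)} = -4 + U$ ($I{\left(U,u \right)} = U - \left(-8 + 12\right) = U - 4 = -4 + U$)
$-1153124 + I{\left(-720,-1778 \right)} = -1153124 - 724 = -1153848$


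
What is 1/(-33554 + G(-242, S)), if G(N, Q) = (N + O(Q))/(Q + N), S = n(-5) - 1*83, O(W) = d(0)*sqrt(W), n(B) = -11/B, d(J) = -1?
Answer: -21851520711/733189544066234 - 807*I*sqrt(505)/733189544066234 ≈ -2.9803e-5 - 2.4734e-11*I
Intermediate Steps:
O(W) = -sqrt(W)
S = -404/5 (S = -11/(-5) - 1*83 = -11*(-1/5) - 83 = 11/5 - 83 = -404/5 ≈ -80.800)
G(N, Q) = (N - sqrt(Q))/(N + Q) (G(N, Q) = (N - sqrt(Q))/(Q + N) = (N - sqrt(Q))/(N + Q))
1/(-33554 + G(-242, S)) = 1/(-33554 + (-242 - sqrt(-404/5))/(-242 - 404/5)) = 1/(-33554 + (-242 - 2*I*sqrt(505)/5)/(-1614/5)) = 1/(-33554 - 5*(-242 - 2*I*sqrt(505)/5)/1614) = 1/(-33554 + (605/807 + I*sqrt(505)/807)) = 1/(-27077473/807 + I*sqrt(505)/807)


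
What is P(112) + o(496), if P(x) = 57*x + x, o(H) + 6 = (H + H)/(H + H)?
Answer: 6491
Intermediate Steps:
o(H) = -5 (o(H) = -6 + (H + H)/(H + H) = -6 + (2*H)/((2*H)) = -6 + (2*H)*(1/(2*H)) = -6 + 1 = -5)
P(x) = 58*x
P(112) + o(496) = 58*112 - 5 = 6496 - 5 = 6491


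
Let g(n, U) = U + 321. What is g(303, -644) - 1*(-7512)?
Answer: 7189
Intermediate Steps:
g(n, U) = 321 + U
g(303, -644) - 1*(-7512) = (321 - 644) - 1*(-7512) = -323 + 7512 = 7189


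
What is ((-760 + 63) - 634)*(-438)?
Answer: 582978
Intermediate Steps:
((-760 + 63) - 634)*(-438) = (-697 - 634)*(-438) = -1331*(-438) = 582978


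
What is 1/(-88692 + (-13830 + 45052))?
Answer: -1/57470 ≈ -1.7400e-5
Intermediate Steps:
1/(-88692 + (-13830 + 45052)) = 1/(-88692 + 31222) = 1/(-57470) = -1/57470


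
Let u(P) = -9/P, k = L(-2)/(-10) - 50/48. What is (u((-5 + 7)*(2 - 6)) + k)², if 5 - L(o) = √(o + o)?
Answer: 481/3600 - I/6 ≈ 0.13361 - 0.16667*I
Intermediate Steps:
L(o) = 5 - √2*√o (L(o) = 5 - √(o + o) = 5 - √(2*o) = 5 - √2*√o)
k = -37/24 + I/5 (k = (5 - √2*√(-2))/(-10) - 50/48 = (5 - √2*I*√2)*(-⅒) - 50*1/48 = (5 - 2*I)*(-⅒) - 25/24 = (-½ + I/5) - 25/24 = -37/24 + I/5 ≈ -1.5417 + 0.2*I)
(u((-5 + 7)*(2 - 6)) + k)² = (-9*1/((-5 + 7)*(2 - 6)) + (-37/24 + I/5))² = (-9/(2*(-4)) + (-37/24 + I/5))² = (-9/(-8) + (-37/24 + I/5))² = (-9*(-⅛) + (-37/24 + I/5))² = (9/8 + (-37/24 + I/5))² = (-5/12 + I/5)²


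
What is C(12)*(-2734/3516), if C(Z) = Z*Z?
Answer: -32808/293 ≈ -111.97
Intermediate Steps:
C(Z) = Z²
C(12)*(-2734/3516) = 12²*(-2734/3516) = 144*(-2734*1/3516) = 144*(-1367/1758) = -32808/293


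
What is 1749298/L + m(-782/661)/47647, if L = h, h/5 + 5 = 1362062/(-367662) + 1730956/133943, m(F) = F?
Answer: 678280913126921420232649/8178350807013375865 ≈ 82936.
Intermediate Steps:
h = 519348295190/24622875633 (h = -25 + 5*(1362062/(-367662) + 1730956/133943) = -25 + 5*(1362062*(-1/367662) + 1730956*(1/133943)) = -25 + 5*(-681031/183831 + 1730956/133943) = -25 + 5*(226984037203/24622875633) = -25 + 1134920186015/24622875633 = 519348295190/24622875633 ≈ 21.092)
L = 519348295190/24622875633 ≈ 21.092
1749298/L + m(-782/661)/47647 = 1749298/(519348295190/24622875633) - 782/661/47647 = 1749298*(24622875633/519348295190) - 782*1/661*(1/47647) = 21536373549527817/259674147595 - 782/661*1/47647 = 21536373549527817/259674147595 - 782/31494667 = 678280913126921420232649/8178350807013375865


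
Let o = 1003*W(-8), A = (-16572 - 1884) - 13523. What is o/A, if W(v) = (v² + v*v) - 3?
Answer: -125375/31979 ≈ -3.9205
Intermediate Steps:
W(v) = -3 + 2*v² (W(v) = (v² + v²) - 3 = 2*v² - 3 = -3 + 2*v²)
A = -31979 (A = -18456 - 13523 = -31979)
o = 125375 (o = 1003*(-3 + 2*(-8)²) = 1003*(-3 + 2*64) = 1003*(-3 + 128) = 1003*125 = 125375)
o/A = 125375/(-31979) = 125375*(-1/31979) = -125375/31979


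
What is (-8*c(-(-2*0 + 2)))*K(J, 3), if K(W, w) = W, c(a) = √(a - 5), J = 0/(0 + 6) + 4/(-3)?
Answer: 32*I*√7/3 ≈ 28.221*I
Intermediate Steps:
J = -4/3 (J = 0/6 + 4*(-⅓) = 0*(⅙) - 4/3 = 0 - 4/3 = -4/3 ≈ -1.3333)
c(a) = √(-5 + a)
(-8*c(-(-2*0 + 2)))*K(J, 3) = -8*√(-5 - (-2*0 + 2))*(-4/3) = -8*√(-5 - (0 + 2))*(-4/3) = -8*√(-5 - 1*2)*(-4/3) = -8*√(-5 - 2)*(-4/3) = -8*I*√7*(-4/3) = 32*I*√7/3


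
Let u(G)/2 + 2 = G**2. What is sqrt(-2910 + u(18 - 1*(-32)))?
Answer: sqrt(2086) ≈ 45.673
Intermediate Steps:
u(G) = -4 + 2*G**2
sqrt(-2910 + u(18 - 1*(-32))) = sqrt(-2910 + (-4 + 2*(18 - 1*(-32))**2)) = sqrt(-2910 + (-4 + 2*(18 + 32)**2)) = sqrt(-2910 + (-4 + 2*50**2)) = sqrt(-2910 + (-4 + 2*2500)) = sqrt(-2910 + (-4 + 5000)) = sqrt(-2910 + 4996) = sqrt(2086)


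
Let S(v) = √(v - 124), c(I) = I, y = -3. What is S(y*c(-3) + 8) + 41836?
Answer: 41836 + I*√107 ≈ 41836.0 + 10.344*I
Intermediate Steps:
S(v) = √(-124 + v)
S(y*c(-3) + 8) + 41836 = √(-124 + (-3*(-3) + 8)) + 41836 = √(-124 + (9 + 8)) + 41836 = √(-124 + 17) + 41836 = √(-107) + 41836 = I*√107 + 41836 = 41836 + I*√107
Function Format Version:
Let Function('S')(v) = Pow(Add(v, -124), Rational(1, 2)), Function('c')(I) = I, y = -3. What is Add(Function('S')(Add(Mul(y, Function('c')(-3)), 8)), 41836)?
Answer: Add(41836, Mul(I, Pow(107, Rational(1, 2)))) ≈ Add(41836., Mul(10.344, I))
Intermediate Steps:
Function('S')(v) = Pow(Add(-124, v), Rational(1, 2))
Add(Function('S')(Add(Mul(y, Function('c')(-3)), 8)), 41836) = Add(Pow(Add(-124, Add(Mul(-3, -3), 8)), Rational(1, 2)), 41836) = Add(Pow(Add(-124, Add(9, 8)), Rational(1, 2)), 41836) = Add(Pow(Add(-124, 17), Rational(1, 2)), 41836) = Add(Pow(-107, Rational(1, 2)), 41836) = Add(Mul(I, Pow(107, Rational(1, 2))), 41836) = Add(41836, Mul(I, Pow(107, Rational(1, 2))))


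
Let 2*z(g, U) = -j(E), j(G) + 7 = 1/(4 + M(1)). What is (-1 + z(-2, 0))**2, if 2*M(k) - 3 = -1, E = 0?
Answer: 144/25 ≈ 5.7600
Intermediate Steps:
M(k) = 1 (M(k) = 3/2 + (1/2)*(-1) = 3/2 - 1/2 = 1)
j(G) = -34/5 (j(G) = -7 + 1/(4 + 1) = -7 + 1/5 = -34/5)
z(g, U) = 17/5 (z(g, U) = (-1*(-34/5))/2 = (1/2)*(34/5) = 17/5)
(-1 + z(-2, 0))**2 = (-1 + 17/5)**2 = (12/5)**2 = 144/25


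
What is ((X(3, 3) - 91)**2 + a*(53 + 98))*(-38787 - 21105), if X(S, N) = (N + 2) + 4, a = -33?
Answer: -104271972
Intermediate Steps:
X(S, N) = 6 + N (X(S, N) = (2 + N) + 4 = 6 + N)
((X(3, 3) - 91)**2 + a*(53 + 98))*(-38787 - 21105) = (((6 + 3) - 91)**2 - 33*(53 + 98))*(-38787 - 21105) = ((9 - 91)**2 - 33*151)*(-59892) = ((-82)**2 - 4983)*(-59892) = (6724 - 4983)*(-59892) = 1741*(-59892) = -104271972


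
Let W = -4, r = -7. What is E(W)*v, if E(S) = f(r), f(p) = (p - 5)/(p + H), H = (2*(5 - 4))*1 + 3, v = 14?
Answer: 84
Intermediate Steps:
H = 5 (H = (2*1)*1 + 3 = 2*1 + 3 = 2 + 3 = 5)
f(p) = (-5 + p)/(5 + p) (f(p) = (p - 5)/(p + 5) = (-5 + p)/(5 + p))
E(S) = 6 (E(S) = (-5 - 7)/(5 - 7) = -12/(-2) = -1/2*(-12) = 6)
E(W)*v = 6*14 = 84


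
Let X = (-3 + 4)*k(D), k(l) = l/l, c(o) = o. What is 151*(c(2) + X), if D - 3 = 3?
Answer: 453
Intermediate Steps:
D = 6 (D = 3 + 3 = 6)
k(l) = 1
X = 1 (X = (-3 + 4)*1 = 1*1 = 1)
151*(c(2) + X) = 151*(2 + 1) = 151*3 = 453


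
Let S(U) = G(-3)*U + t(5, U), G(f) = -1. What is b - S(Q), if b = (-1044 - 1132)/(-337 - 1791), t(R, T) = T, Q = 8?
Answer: 136/133 ≈ 1.0226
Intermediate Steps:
S(U) = 0 (S(U) = -U + U = 0)
b = 136/133 (b = -2176/(-2128) = -2176*(-1/2128) = 136/133 ≈ 1.0226)
b - S(Q) = 136/133 - 1*0 = 136/133 + 0 = 136/133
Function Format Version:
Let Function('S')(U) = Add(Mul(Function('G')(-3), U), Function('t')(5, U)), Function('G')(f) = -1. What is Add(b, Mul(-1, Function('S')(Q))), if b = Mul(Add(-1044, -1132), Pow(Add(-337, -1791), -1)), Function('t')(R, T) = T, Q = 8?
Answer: Rational(136, 133) ≈ 1.0226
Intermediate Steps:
Function('S')(U) = 0 (Function('S')(U) = Add(Mul(-1, U), U) = 0)
b = Rational(136, 133) (b = Mul(-2176, Pow(-2128, -1)) = Mul(-2176, Rational(-1, 2128)) = Rational(136, 133) ≈ 1.0226)
Add(b, Mul(-1, Function('S')(Q))) = Add(Rational(136, 133), Mul(-1, 0)) = Add(Rational(136, 133), 0) = Rational(136, 133)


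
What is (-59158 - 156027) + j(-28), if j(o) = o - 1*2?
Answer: -215215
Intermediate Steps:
j(o) = -2 + o (j(o) = o - 2 = -2 + o)
(-59158 - 156027) + j(-28) = (-59158 - 156027) + (-2 - 28) = -215185 - 30 = -215215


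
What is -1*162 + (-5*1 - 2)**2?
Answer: -113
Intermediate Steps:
-1*162 + (-5*1 - 2)**2 = -162 + (-5 - 2)**2 = -162 + (-7)**2 = -162 + 49 = -113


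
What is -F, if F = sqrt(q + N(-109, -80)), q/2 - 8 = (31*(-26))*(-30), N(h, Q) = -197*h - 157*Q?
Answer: -sqrt(82409) ≈ -287.07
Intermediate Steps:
q = 48376 (q = 16 + 2*((31*(-26))*(-30)) = 16 + 2*(-806*(-30)) = 16 + 2*24180 = 16 + 48360 = 48376)
F = sqrt(82409) (F = sqrt(48376 + (-197*(-109) - 157*(-80))) = sqrt(48376 + (21473 + 12560)) = sqrt(48376 + 34033) = sqrt(82409) ≈ 287.07)
-F = -sqrt(82409)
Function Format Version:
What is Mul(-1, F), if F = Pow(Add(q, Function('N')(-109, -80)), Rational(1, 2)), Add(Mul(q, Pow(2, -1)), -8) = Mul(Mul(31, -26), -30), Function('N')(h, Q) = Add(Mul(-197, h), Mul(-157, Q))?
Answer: Mul(-1, Pow(82409, Rational(1, 2))) ≈ -287.07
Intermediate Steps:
q = 48376 (q = Add(16, Mul(2, Mul(Mul(31, -26), -30))) = Add(16, Mul(2, Mul(-806, -30))) = Add(16, Mul(2, 24180)) = Add(16, 48360) = 48376)
F = Pow(82409, Rational(1, 2)) (F = Pow(Add(48376, Add(Mul(-197, -109), Mul(-157, -80))), Rational(1, 2)) = Pow(Add(48376, Add(21473, 12560)), Rational(1, 2)) = Pow(Add(48376, 34033), Rational(1, 2)) = Pow(82409, Rational(1, 2)) ≈ 287.07)
Mul(-1, F) = Mul(-1, Pow(82409, Rational(1, 2)))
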